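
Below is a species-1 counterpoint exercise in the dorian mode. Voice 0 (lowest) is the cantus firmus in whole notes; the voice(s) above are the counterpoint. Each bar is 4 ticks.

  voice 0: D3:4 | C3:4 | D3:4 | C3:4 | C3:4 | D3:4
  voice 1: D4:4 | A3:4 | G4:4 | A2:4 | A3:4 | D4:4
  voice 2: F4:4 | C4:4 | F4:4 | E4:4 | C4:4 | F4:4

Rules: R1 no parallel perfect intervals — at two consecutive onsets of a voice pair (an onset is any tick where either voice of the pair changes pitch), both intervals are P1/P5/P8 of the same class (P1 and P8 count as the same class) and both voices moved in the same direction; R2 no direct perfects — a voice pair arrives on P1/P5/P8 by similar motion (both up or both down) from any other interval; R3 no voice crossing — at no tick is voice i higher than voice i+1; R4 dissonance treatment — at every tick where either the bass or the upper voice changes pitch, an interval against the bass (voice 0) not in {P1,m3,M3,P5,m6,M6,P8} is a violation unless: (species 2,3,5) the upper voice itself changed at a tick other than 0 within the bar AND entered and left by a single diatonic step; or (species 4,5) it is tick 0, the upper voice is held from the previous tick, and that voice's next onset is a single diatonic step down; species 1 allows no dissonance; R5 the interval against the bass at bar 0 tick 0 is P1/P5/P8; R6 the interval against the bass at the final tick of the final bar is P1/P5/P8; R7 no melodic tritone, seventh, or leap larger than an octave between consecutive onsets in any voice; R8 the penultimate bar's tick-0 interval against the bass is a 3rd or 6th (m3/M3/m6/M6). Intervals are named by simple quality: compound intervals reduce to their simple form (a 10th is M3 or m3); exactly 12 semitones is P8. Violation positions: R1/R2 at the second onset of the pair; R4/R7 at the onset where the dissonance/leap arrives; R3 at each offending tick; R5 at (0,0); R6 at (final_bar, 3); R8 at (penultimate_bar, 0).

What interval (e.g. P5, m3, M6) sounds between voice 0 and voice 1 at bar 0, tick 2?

voice 0=D3 voice 1=D4 -> P8

P8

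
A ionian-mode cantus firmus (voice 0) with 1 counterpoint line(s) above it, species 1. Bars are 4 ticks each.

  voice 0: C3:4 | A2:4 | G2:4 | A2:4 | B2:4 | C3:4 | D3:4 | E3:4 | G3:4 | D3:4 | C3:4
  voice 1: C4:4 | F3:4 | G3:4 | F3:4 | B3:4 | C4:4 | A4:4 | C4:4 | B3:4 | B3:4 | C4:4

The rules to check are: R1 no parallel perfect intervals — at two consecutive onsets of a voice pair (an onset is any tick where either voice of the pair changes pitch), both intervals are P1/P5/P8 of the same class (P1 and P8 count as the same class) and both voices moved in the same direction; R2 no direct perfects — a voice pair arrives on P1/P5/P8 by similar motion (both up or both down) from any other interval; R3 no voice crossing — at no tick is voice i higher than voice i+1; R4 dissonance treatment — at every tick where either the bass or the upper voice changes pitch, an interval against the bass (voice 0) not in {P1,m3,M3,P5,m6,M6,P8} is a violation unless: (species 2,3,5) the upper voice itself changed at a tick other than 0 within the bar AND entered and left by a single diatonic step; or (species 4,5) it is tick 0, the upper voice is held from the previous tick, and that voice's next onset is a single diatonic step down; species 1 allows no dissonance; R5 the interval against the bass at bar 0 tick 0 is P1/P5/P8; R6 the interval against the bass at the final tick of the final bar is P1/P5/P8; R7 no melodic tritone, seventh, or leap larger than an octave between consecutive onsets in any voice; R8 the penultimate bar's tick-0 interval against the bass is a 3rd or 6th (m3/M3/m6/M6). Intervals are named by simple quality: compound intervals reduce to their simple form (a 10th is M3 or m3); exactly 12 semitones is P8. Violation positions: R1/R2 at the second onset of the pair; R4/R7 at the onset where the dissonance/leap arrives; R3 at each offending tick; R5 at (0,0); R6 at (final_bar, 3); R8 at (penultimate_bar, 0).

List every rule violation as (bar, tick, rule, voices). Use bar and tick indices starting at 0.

bar 0: v0=C3 v1=C4 downbeat P8
bar 1: v0=A2 v1=F3 downbeat m6
bar 2: v0=G2 v1=G3 downbeat P8
bar 3: v0=A2 v1=F3 downbeat m6
bar 4: v0=B2 v1=B3 downbeat P8
bar 5: v0=C3 v1=C4 downbeat P8
bar 6: v0=D3 v1=A4 downbeat P5
bar 7: v0=E3 v1=C4 downbeat m6
bar 8: v0=G3 v1=B3 downbeat M3
bar 9: v0=D3 v1=B3 downbeat M6
bar 10: v0=C3 v1=C4 downbeat P8
  -> R2 @ bar 4 tick 0 v(0, 1): A2/F3 m6 -> B2/B3 P8 similar
  -> R7 @ bar 4 tick 0 v(1,): F3->B3 leap 6st
  -> R1 @ bar 5 tick 0 v(0, 1): B2/B3 P8 -> C3/C4 P8 similar
  -> R2 @ bar 6 tick 0 v(0, 1): C3/C4 P8 -> D3/A4 P5 similar

(4, 0, R2, (0, 1))
(4, 0, R7, (1,))
(5, 0, R1, (0, 1))
(6, 0, R2, (0, 1))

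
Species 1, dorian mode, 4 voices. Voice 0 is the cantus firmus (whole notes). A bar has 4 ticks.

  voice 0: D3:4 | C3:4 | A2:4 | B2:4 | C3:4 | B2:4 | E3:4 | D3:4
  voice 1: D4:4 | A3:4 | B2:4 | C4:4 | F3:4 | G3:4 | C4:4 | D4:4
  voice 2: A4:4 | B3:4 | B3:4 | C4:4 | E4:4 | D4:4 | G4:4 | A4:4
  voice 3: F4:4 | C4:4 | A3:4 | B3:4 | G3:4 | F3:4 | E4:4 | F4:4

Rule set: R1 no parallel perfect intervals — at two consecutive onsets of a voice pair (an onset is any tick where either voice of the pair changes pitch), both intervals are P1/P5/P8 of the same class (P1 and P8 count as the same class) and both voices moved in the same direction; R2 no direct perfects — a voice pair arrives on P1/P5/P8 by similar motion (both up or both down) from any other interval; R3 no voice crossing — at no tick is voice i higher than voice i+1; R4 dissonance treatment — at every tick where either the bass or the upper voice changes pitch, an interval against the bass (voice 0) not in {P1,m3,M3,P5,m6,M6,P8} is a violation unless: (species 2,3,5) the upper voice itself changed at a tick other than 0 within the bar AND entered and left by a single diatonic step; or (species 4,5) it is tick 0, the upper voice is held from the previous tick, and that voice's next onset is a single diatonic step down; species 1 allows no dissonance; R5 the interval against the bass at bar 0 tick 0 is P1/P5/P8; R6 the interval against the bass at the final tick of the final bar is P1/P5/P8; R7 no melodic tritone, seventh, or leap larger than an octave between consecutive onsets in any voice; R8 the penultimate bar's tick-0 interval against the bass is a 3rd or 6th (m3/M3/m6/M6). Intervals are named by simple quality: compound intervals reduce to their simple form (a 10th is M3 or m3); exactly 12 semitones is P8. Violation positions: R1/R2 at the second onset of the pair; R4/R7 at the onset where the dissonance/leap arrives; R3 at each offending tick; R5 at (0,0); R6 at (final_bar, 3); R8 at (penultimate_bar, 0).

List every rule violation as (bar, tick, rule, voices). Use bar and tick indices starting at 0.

(0, 0, R3, (2, 3))
(0, 0, R5, (0, 3))
(0, 1, R3, (2, 3))
(0, 2, R3, (2, 3))
(0, 3, R3, (2, 3))
(1, 0, R2, (0, 3))
(1, 0, R4, (0, 2))
(1, 0, R7, (2,))
(2, 0, R1, (0, 3))
(2, 0, R3, (2, 3))
(2, 0, R4, (0, 1))
(2, 0, R4, (0, 2))
(2, 0, R7, (1,))
(2, 1, R3, (2, 3))
(2, 2, R3, (2, 3))
(2, 3, R3, (2, 3))
(3, 0, R1, (0, 3))
(3, 0, R1, (1, 2))
(3, 0, R3, (2, 3))
(3, 0, R4, (0, 1))
(3, 0, R4, (0, 2))
(3, 0, R7, (1,))
(3, 1, R3, (2, 3))
(3, 2, R3, (2, 3))
(3, 3, R3, (2, 3))
(4, 0, R3, (2, 3))
(4, 0, R4, (0, 1))
(4, 1, R3, (2, 3))
(4, 2, R3, (2, 3))
(4, 3, R3, (2, 3))
(5, 0, R3, (2, 3))
(5, 0, R4, (0, 3))
(5, 1, R3, (2, 3))
(5, 2, R3, (2, 3))
(5, 3, R3, (2, 3))
(6, 0, R1, (1, 2))
(6, 0, R2, (0, 3))
(6, 0, R3, (2, 3))
(6, 0, R7, (3,))
(6, 0, R8, (0, 3))
(6, 1, R3, (2, 3))
(6, 2, R3, (2, 3))
(6, 3, R3, (2, 3))
(7, 0, R1, (1, 2))
(7, 0, R3, (2, 3))
(7, 1, R3, (2, 3))
(7, 2, R3, (2, 3))
(7, 3, R3, (2, 3))
(7, 3, R6, (0, 3))

bar 0: v0=D3 v1=D4 v2=A4 v3=F4 downbeat m3
bar 1: v0=C3 v1=A3 v2=B3 v3=C4 downbeat P8
bar 2: v0=A2 v1=B2 v2=B3 v3=A3 downbeat P8
bar 3: v0=B2 v1=C4 v2=C4 v3=B3 downbeat P8
bar 4: v0=C3 v1=F3 v2=E4 v3=G3 downbeat P5
bar 5: v0=B2 v1=G3 v2=D4 v3=F3 downbeat TT
bar 6: v0=E3 v1=C4 v2=G4 v3=E4 downbeat P8
bar 7: v0=D3 v1=D4 v2=A4 v3=F4 downbeat m3
  -> R3 @ bar 0 tick 0 v(2, 3): A4 above F4
  -> R5 @ bar 0 tick 0 v(0, 3): opens on m3
  -> R3 @ bar 0 tick 1 v(2, 3): A4 above F4
  -> R3 @ bar 0 tick 2 v(2, 3): A4 above F4
  -> R3 @ bar 0 tick 3 v(2, 3): A4 above F4
  -> R2 @ bar 1 tick 0 v(0, 3): D3/F4 m3 -> C3/C4 P8 similar
  -> R4 @ bar 1 tick 0 v(0, 2): C3/B3 M7 untreated
  -> R7 @ bar 1 tick 0 v(2,): A4->B3 leap 10st
  -> R1 @ bar 2 tick 0 v(0, 3): C3/C4 P8 -> A2/A3 P8 similar
  -> R3 @ bar 2 tick 0 v(2, 3): B3 above A3
  -> R4 @ bar 2 tick 0 v(0, 1): A2/B2 M2 untreated
  -> R4 @ bar 2 tick 0 v(0, 2): A2/B3 M2 untreated
  -> R7 @ bar 2 tick 0 v(1,): A3->B2 leap 10st
  -> R3 @ bar 2 tick 1 v(2, 3): B3 above A3
  -> R3 @ bar 2 tick 2 v(2, 3): B3 above A3
  -> R3 @ bar 2 tick 3 v(2, 3): B3 above A3
  -> R1 @ bar 3 tick 0 v(0, 3): A2/A3 P8 -> B2/B3 P8 similar
  -> R1 @ bar 3 tick 0 v(1, 2): B2/B3 P8 -> C4/C4 P1 similar
  -> R3 @ bar 3 tick 0 v(2, 3): C4 above B3
  -> R4 @ bar 3 tick 0 v(0, 1): B2/C4 m2 untreated
  -> R4 @ bar 3 tick 0 v(0, 2): B2/C4 m2 untreated
  -> R7 @ bar 3 tick 0 v(1,): B2->C4 leap 13st
  -> R3 @ bar 3 tick 1 v(2, 3): C4 above B3
  -> R3 @ bar 3 tick 2 v(2, 3): C4 above B3
  -> R3 @ bar 3 tick 3 v(2, 3): C4 above B3
  -> R3 @ bar 4 tick 0 v(2, 3): E4 above G3
  -> R4 @ bar 4 tick 0 v(0, 1): C3/F3 P4 untreated
  -> R3 @ bar 4 tick 1 v(2, 3): E4 above G3
  -> R3 @ bar 4 tick 2 v(2, 3): E4 above G3
  -> R3 @ bar 4 tick 3 v(2, 3): E4 above G3
  -> R3 @ bar 5 tick 0 v(2, 3): D4 above F3
  -> R4 @ bar 5 tick 0 v(0, 3): B2/F3 TT untreated
  -> R3 @ bar 5 tick 1 v(2, 3): D4 above F3
  -> R3 @ bar 5 tick 2 v(2, 3): D4 above F3
  -> R3 @ bar 5 tick 3 v(2, 3): D4 above F3
  -> R1 @ bar 6 tick 0 v(1, 2): G3/D4 P5 -> C4/G4 P5 similar
  -> R2 @ bar 6 tick 0 v(0, 3): B2/F3 TT -> E3/E4 P8 similar
  -> R3 @ bar 6 tick 0 v(2, 3): G4 above E4
  -> R7 @ bar 6 tick 0 v(3,): F3->E4 leap 11st
  -> R8 @ bar 6 tick 0 v(0, 3): penult P8 not 3rd/6th
  -> R3 @ bar 6 tick 1 v(2, 3): G4 above E4
  -> R3 @ bar 6 tick 2 v(2, 3): G4 above E4
  -> R3 @ bar 6 tick 3 v(2, 3): G4 above E4
  -> R1 @ bar 7 tick 0 v(1, 2): C4/G4 P5 -> D4/A4 P5 similar
  -> R3 @ bar 7 tick 0 v(2, 3): A4 above F4
  -> R3 @ bar 7 tick 1 v(2, 3): A4 above F4
  -> R3 @ bar 7 tick 2 v(2, 3): A4 above F4
  -> R3 @ bar 7 tick 3 v(2, 3): A4 above F4
  -> R6 @ bar 7 tick 3 v(0, 3): closes on m3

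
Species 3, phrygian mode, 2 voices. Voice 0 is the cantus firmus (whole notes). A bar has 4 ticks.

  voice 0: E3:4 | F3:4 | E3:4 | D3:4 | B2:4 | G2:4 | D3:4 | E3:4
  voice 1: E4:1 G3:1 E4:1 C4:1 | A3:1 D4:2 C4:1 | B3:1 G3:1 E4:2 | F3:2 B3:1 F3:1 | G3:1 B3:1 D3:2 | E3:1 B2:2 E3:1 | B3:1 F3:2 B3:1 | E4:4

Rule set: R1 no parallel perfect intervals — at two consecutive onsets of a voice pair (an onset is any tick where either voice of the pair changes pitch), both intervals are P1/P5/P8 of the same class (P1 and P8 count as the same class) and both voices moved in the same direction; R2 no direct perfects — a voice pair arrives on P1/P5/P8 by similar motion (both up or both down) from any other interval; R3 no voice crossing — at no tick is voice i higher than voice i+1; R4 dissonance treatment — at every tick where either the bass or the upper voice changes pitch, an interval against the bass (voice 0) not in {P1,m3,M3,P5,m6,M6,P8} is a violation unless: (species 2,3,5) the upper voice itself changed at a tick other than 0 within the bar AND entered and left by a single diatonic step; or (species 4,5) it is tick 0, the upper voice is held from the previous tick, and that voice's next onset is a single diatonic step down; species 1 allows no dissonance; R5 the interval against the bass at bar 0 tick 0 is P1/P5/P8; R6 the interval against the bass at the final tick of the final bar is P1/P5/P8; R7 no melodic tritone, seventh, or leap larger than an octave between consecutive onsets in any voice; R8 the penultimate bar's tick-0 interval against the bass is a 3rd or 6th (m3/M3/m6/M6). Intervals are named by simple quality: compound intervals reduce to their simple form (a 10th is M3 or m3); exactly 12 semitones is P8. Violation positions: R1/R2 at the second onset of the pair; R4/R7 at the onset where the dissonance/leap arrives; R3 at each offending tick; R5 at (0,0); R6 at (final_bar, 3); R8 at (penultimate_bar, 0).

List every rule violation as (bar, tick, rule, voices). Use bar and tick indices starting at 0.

(2, 0, R1, (0, 1))
(3, 0, R7, (1,))
(3, 2, R7, (1,))
(3, 3, R7, (1,))
(6, 1, R7, (1,))
(6, 3, R7, (1,))
(7, 0, R2, (0, 1))

bar 0: v0=E3 v1=E4 downbeat P8
bar 1: v0=F3 v1=A3 downbeat M3
bar 2: v0=E3 v1=B3 downbeat P5
bar 3: v0=D3 v1=F3 downbeat m3
bar 4: v0=B2 v1=G3 downbeat m6
bar 5: v0=G2 v1=E3 downbeat M6
bar 6: v0=D3 v1=B3 downbeat M6
bar 7: v0=E3 v1=E4 downbeat P8
  -> R1 @ bar 2 tick 0 v(0, 1): F3/C4 P5 -> E3/B3 P5 similar
  -> R7 @ bar 3 tick 0 v(1,): E4->F3 leap 11st
  -> R7 @ bar 3 tick 2 v(1,): F3->B3 leap 6st
  -> R7 @ bar 3 tick 3 v(1,): B3->F3 leap 6st
  -> R7 @ bar 6 tick 1 v(1,): B3->F3 leap 6st
  -> R7 @ bar 6 tick 3 v(1,): F3->B3 leap 6st
  -> R2 @ bar 7 tick 0 v(0, 1): D3/B3 M6 -> E3/E4 P8 similar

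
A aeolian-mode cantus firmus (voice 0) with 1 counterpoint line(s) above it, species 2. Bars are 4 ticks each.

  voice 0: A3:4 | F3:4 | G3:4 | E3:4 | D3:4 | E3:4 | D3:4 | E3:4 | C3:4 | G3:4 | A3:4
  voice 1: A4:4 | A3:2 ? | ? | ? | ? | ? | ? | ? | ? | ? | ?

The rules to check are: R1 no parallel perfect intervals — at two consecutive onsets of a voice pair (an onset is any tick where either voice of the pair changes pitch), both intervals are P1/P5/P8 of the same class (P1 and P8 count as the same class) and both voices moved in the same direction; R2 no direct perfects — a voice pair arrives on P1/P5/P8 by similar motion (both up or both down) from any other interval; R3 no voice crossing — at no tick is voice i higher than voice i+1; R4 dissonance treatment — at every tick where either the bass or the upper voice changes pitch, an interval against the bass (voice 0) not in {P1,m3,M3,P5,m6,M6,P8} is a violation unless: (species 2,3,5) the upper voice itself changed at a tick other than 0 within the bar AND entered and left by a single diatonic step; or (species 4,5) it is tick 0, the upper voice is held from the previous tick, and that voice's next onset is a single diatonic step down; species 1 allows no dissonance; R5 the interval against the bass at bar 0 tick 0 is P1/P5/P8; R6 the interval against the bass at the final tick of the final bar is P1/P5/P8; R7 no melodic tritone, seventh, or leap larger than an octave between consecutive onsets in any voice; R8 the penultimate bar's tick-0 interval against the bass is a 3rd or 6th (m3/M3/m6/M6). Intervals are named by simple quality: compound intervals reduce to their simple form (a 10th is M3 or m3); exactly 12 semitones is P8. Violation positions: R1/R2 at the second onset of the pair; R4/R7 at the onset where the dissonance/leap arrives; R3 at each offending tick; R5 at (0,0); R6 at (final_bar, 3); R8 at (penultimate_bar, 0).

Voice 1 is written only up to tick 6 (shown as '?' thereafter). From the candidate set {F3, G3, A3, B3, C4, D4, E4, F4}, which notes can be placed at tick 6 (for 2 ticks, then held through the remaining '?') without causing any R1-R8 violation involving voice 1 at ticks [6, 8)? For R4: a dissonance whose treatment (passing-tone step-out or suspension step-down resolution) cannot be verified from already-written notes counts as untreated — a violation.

{A3, C4, D4, F3, F4}

F3: legal
G3: violates R4
A3: legal
B3: violates R4
C4: legal
D4: legal
E4: violates R4
F4: legal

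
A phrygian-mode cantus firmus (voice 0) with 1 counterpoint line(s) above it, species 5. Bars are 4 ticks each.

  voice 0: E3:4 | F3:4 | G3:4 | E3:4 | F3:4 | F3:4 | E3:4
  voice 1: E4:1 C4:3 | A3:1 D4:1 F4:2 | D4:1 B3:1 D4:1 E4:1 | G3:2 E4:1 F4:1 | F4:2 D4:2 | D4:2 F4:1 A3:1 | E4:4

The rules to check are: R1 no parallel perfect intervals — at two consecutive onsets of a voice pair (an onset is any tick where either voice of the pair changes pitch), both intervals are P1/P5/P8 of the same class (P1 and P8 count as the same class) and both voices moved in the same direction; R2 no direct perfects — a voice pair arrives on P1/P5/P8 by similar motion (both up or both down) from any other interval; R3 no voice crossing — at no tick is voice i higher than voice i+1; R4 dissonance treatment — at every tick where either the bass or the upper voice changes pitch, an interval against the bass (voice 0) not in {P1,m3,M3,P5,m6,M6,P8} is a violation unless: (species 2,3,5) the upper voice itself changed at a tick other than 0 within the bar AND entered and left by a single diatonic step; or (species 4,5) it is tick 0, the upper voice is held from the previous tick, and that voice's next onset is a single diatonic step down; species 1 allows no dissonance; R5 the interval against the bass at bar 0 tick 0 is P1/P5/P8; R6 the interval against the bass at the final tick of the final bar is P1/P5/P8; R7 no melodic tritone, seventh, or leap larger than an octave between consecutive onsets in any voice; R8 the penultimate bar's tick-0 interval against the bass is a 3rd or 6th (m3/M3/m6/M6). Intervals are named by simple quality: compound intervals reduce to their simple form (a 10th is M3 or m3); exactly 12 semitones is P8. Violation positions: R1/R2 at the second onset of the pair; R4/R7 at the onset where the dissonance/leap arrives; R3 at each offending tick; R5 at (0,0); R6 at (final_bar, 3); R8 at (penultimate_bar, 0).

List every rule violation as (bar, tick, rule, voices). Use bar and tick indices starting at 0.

bar 0: v0=E3 v1=E4 downbeat P8
bar 1: v0=F3 v1=A3 downbeat M3
bar 2: v0=G3 v1=D4 downbeat P5
bar 3: v0=E3 v1=G3 downbeat m3
bar 4: v0=F3 v1=F4 downbeat P8
bar 5: v0=F3 v1=D4 downbeat M6
bar 6: v0=E3 v1=E4 downbeat P8
  -> R4 @ bar 3 tick 3 v(0, 1): E3/F4 m2 untreated

(3, 3, R4, (0, 1))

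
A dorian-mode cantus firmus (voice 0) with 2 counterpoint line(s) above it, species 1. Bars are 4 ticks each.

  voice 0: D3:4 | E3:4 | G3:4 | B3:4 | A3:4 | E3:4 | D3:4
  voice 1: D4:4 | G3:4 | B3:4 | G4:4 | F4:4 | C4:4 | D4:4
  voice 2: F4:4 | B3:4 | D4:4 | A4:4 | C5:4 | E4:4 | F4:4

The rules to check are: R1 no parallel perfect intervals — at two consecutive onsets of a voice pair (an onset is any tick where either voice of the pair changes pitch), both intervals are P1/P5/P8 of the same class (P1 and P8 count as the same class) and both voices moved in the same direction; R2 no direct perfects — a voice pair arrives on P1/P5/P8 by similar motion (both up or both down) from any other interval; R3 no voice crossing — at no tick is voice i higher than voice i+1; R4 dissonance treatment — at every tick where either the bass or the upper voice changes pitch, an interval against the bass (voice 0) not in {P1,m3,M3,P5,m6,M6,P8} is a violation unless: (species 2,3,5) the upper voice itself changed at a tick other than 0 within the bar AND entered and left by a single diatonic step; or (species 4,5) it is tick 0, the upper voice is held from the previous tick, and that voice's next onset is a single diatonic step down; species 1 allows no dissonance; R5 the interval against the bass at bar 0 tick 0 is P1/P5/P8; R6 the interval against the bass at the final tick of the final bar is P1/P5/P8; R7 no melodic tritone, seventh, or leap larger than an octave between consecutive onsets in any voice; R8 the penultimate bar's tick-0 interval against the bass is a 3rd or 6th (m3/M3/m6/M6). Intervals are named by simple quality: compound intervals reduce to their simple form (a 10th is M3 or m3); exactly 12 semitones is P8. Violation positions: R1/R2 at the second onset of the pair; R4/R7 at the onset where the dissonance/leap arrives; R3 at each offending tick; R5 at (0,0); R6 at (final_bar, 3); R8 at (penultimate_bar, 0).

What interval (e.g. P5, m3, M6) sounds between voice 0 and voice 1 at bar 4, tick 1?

voice 0=A3 voice 1=F4 -> m6

m6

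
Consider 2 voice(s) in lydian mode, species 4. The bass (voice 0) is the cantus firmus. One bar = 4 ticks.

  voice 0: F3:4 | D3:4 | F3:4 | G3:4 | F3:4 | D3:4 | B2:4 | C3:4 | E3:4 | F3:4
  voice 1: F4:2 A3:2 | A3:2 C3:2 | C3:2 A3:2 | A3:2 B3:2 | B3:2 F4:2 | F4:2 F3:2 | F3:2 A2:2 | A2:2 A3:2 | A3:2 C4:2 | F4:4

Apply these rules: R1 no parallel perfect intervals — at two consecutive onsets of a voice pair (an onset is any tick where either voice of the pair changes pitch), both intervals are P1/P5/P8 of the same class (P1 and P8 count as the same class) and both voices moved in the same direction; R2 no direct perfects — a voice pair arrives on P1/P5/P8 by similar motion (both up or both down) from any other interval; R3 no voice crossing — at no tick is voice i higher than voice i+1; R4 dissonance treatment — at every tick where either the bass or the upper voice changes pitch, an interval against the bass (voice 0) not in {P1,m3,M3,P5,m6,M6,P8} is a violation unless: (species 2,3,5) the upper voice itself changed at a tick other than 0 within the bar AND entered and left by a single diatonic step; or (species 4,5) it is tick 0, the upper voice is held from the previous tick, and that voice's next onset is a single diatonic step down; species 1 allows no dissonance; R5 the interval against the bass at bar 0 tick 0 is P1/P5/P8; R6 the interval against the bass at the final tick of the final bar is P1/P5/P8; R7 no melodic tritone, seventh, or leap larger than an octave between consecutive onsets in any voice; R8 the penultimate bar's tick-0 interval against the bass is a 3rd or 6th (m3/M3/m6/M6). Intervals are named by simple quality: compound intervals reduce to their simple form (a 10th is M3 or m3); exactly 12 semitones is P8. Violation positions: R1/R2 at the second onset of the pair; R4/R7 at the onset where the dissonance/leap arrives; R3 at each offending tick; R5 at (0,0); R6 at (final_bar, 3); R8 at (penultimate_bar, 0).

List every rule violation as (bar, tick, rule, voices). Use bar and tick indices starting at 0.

bar 0: v0=F3 v1=F4 downbeat P8
bar 1: v0=D3 v1=A3 downbeat P5
bar 2: v0=F3 v1=C3 downbeat P4
bar 3: v0=G3 v1=A3 downbeat M2
bar 4: v0=F3 v1=B3 downbeat TT
bar 5: v0=D3 v1=F4 downbeat m3
bar 6: v0=B2 v1=F3 downbeat TT
bar 7: v0=C3 v1=A2 downbeat m3
bar 8: v0=E3 v1=A3 downbeat P4
bar 9: v0=F3 v1=F4 downbeat P8
  -> R3 @ bar 1 tick 2 v(0, 1): D3 above C3
  -> R4 @ bar 1 tick 2 v(0, 1): D3/C3 M2 untreated
  -> R3 @ bar 1 tick 3 v(0, 1): D3 above C3
  -> R3 @ bar 2 tick 0 v(0, 1): F3 above C3
  -> R4 @ bar 2 tick 0 v(0, 1): F3/C3 P4 untreated
  -> R3 @ bar 2 tick 1 v(0, 1): F3 above C3
  -> R4 @ bar 3 tick 0 v(0, 1): G3/A3 M2 untreated
  -> R4 @ bar 4 tick 0 v(0, 1): F3/B3 TT untreated
  -> R7 @ bar 4 tick 2 v(1,): B3->F4 leap 6st
  -> R4 @ bar 6 tick 0 v(0, 1): B2/F3 TT untreated
  -> R3 @ bar 6 tick 2 v(0, 1): B2 above A2
  -> R4 @ bar 6 tick 2 v(0, 1): B2/A2 M2 untreated
  -> R3 @ bar 6 tick 3 v(0, 1): B2 above A2
  -> R3 @ bar 7 tick 0 v(0, 1): C3 above A2
  -> R3 @ bar 7 tick 1 v(0, 1): C3 above A2
  -> R4 @ bar 8 tick 0 v(0, 1): E3/A3 P4 untreated
  -> R8 @ bar 8 tick 0 v(0, 1): penult P4 not 3rd/6th
  -> R2 @ bar 9 tick 0 v(0, 1): E3/C4 m6 -> F3/F4 P8 similar

(1, 2, R3, (0, 1))
(1, 2, R4, (0, 1))
(1, 3, R3, (0, 1))
(2, 0, R3, (0, 1))
(2, 0, R4, (0, 1))
(2, 1, R3, (0, 1))
(3, 0, R4, (0, 1))
(4, 0, R4, (0, 1))
(4, 2, R7, (1,))
(6, 0, R4, (0, 1))
(6, 2, R3, (0, 1))
(6, 2, R4, (0, 1))
(6, 3, R3, (0, 1))
(7, 0, R3, (0, 1))
(7, 1, R3, (0, 1))
(8, 0, R4, (0, 1))
(8, 0, R8, (0, 1))
(9, 0, R2, (0, 1))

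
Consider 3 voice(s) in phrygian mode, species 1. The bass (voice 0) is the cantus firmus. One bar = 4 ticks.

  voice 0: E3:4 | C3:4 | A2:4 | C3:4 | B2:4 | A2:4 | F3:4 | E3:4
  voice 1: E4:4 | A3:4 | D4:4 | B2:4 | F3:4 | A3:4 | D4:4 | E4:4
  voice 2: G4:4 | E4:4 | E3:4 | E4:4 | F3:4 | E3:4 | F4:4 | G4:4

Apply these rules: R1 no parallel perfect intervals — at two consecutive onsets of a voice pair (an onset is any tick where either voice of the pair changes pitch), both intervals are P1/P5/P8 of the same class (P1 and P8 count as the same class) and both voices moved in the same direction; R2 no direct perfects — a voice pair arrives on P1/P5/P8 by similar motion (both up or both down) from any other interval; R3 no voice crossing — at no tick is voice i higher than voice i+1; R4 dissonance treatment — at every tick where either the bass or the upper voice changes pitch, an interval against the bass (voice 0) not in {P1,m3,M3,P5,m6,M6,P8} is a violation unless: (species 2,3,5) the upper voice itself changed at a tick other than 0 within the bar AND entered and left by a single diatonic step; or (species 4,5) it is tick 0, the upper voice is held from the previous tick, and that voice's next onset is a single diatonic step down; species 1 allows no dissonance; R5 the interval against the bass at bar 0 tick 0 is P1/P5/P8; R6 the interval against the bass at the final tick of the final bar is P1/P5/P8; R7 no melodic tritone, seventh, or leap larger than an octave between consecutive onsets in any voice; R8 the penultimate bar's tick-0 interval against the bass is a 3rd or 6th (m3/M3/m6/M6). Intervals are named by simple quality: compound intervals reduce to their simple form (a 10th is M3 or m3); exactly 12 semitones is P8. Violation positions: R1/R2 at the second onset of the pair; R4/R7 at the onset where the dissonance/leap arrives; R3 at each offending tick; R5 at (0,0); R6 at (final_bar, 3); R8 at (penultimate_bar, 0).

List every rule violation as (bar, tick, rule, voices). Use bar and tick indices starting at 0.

(0, 0, R5, (0, 2))
(1, 0, R2, (1, 2))
(2, 0, R2, (0, 2))
(2, 0, R3, (1, 2))
(2, 0, R4, (0, 1))
(2, 1, R3, (1, 2))
(2, 2, R3, (1, 2))
(2, 3, R3, (1, 2))
(3, 0, R3, (0, 1))
(3, 0, R4, (0, 1))
(3, 0, R7, (1,))
(3, 1, R3, (0, 1))
(3, 2, R3, (0, 1))
(3, 3, R3, (0, 1))
(4, 0, R4, (0, 1))
(4, 0, R4, (0, 2))
(4, 0, R7, (1,))
(4, 0, R7, (2,))
(5, 0, R2, (0, 2))
(5, 0, R3, (1, 2))
(5, 1, R3, (1, 2))
(5, 2, R3, (1, 2))
(5, 3, R3, (1, 2))
(6, 0, R2, (0, 2))
(6, 0, R7, (2,))
(6, 0, R8, (0, 2))
(7, 3, R6, (0, 2))

bar 0: v0=E3 v1=E4 v2=G4 downbeat m3
bar 1: v0=C3 v1=A3 v2=E4 downbeat M3
bar 2: v0=A2 v1=D4 v2=E3 downbeat P5
bar 3: v0=C3 v1=B2 v2=E4 downbeat M3
bar 4: v0=B2 v1=F3 v2=F3 downbeat TT
bar 5: v0=A2 v1=A3 v2=E3 downbeat P5
bar 6: v0=F3 v1=D4 v2=F4 downbeat P8
bar 7: v0=E3 v1=E4 v2=G4 downbeat m3
  -> R5 @ bar 0 tick 0 v(0, 2): opens on m3
  -> R2 @ bar 1 tick 0 v(1, 2): E4/G4 m3 -> A3/E4 P5 similar
  -> R2 @ bar 2 tick 0 v(0, 2): C3/E4 M3 -> A2/E3 P5 similar
  -> R3 @ bar 2 tick 0 v(1, 2): D4 above E3
  -> R4 @ bar 2 tick 0 v(0, 1): A2/D4 P4 untreated
  -> R3 @ bar 2 tick 1 v(1, 2): D4 above E3
  -> R3 @ bar 2 tick 2 v(1, 2): D4 above E3
  -> R3 @ bar 2 tick 3 v(1, 2): D4 above E3
  -> R3 @ bar 3 tick 0 v(0, 1): C3 above B2
  -> R4 @ bar 3 tick 0 v(0, 1): C3/B2 m2 untreated
  -> R7 @ bar 3 tick 0 v(1,): D4->B2 leap 15st
  -> R3 @ bar 3 tick 1 v(0, 1): C3 above B2
  -> R3 @ bar 3 tick 2 v(0, 1): C3 above B2
  -> R3 @ bar 3 tick 3 v(0, 1): C3 above B2
  -> R4 @ bar 4 tick 0 v(0, 1): B2/F3 TT untreated
  -> R4 @ bar 4 tick 0 v(0, 2): B2/F3 TT untreated
  -> R7 @ bar 4 tick 0 v(1,): B2->F3 leap 6st
  -> R7 @ bar 4 tick 0 v(2,): E4->F3 leap 11st
  -> R2 @ bar 5 tick 0 v(0, 2): B2/F3 TT -> A2/E3 P5 similar
  -> R3 @ bar 5 tick 0 v(1, 2): A3 above E3
  -> R3 @ bar 5 tick 1 v(1, 2): A3 above E3
  -> R3 @ bar 5 tick 2 v(1, 2): A3 above E3
  -> R3 @ bar 5 tick 3 v(1, 2): A3 above E3
  -> R2 @ bar 6 tick 0 v(0, 2): A2/E3 P5 -> F3/F4 P8 similar
  -> R7 @ bar 6 tick 0 v(2,): E3->F4 leap 13st
  -> R8 @ bar 6 tick 0 v(0, 2): penult P8 not 3rd/6th
  -> R6 @ bar 7 tick 3 v(0, 2): closes on m3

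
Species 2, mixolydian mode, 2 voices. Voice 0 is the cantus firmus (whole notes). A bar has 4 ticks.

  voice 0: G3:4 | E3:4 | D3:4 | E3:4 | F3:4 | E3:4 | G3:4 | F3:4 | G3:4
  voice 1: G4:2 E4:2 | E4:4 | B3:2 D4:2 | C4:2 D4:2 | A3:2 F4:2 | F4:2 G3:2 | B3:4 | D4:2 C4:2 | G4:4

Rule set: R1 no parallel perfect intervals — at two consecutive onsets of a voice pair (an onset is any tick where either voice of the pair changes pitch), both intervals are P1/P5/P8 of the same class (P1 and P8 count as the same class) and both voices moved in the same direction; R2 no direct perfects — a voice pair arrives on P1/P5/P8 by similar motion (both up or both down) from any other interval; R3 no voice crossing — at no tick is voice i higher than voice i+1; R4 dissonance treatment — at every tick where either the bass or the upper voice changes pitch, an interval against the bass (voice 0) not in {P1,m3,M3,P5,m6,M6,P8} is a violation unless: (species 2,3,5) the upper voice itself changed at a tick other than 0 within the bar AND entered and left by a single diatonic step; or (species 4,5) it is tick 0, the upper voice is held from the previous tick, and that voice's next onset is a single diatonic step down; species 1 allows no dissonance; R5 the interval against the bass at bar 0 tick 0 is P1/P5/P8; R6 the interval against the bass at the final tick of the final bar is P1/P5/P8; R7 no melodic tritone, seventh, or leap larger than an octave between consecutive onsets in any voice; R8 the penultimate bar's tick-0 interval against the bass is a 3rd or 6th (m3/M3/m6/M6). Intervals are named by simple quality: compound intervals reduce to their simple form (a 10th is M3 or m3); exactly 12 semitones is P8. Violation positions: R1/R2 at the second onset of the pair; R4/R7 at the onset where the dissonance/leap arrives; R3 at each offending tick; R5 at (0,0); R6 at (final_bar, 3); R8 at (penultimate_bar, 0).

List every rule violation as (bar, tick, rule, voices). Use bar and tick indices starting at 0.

(3, 2, R4, (0, 1))
(5, 0, R4, (0, 1))
(5, 2, R7, (1,))
(8, 0, R2, (0, 1))

bar 0: v0=G3 v1=G4 downbeat P8
bar 1: v0=E3 v1=E4 downbeat P8
bar 2: v0=D3 v1=B3 downbeat M6
bar 3: v0=E3 v1=C4 downbeat m6
bar 4: v0=F3 v1=A3 downbeat M3
bar 5: v0=E3 v1=F4 downbeat m2
bar 6: v0=G3 v1=B3 downbeat M3
bar 7: v0=F3 v1=D4 downbeat M6
bar 8: v0=G3 v1=G4 downbeat P8
  -> R4 @ bar 3 tick 2 v(0, 1): E3/D4 m7 untreated
  -> R4 @ bar 5 tick 0 v(0, 1): E3/F4 m2 untreated
  -> R7 @ bar 5 tick 2 v(1,): F4->G3 leap 10st
  -> R2 @ bar 8 tick 0 v(0, 1): F3/C4 P5 -> G3/G4 P8 similar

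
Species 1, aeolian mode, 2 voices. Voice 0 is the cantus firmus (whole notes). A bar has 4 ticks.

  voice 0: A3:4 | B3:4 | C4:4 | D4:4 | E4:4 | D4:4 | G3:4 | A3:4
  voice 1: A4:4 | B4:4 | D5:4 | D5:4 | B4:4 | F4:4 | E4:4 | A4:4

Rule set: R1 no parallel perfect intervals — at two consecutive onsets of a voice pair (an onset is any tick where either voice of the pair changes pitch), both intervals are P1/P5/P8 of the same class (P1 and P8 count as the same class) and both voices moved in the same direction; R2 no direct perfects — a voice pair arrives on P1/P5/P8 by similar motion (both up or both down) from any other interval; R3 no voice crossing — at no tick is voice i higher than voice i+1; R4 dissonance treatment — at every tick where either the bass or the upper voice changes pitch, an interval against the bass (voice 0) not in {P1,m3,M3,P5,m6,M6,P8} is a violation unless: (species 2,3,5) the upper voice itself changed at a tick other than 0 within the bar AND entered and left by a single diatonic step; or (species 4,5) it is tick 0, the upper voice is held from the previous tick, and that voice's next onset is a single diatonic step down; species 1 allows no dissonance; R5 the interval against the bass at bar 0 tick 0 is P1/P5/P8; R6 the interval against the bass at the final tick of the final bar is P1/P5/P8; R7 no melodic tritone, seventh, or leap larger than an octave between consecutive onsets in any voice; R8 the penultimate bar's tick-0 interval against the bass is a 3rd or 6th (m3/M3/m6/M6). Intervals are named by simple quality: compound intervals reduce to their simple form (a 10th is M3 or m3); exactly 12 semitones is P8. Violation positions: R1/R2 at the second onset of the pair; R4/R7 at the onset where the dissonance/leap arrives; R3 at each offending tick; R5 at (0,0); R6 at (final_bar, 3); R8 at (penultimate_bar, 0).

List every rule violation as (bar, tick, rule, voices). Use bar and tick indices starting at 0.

(1, 0, R1, (0, 1))
(2, 0, R4, (0, 1))
(5, 0, R7, (1,))
(7, 0, R2, (0, 1))

bar 0: v0=A3 v1=A4 downbeat P8
bar 1: v0=B3 v1=B4 downbeat P8
bar 2: v0=C4 v1=D5 downbeat M2
bar 3: v0=D4 v1=D5 downbeat P8
bar 4: v0=E4 v1=B4 downbeat P5
bar 5: v0=D4 v1=F4 downbeat m3
bar 6: v0=G3 v1=E4 downbeat M6
bar 7: v0=A3 v1=A4 downbeat P8
  -> R1 @ bar 1 tick 0 v(0, 1): A3/A4 P8 -> B3/B4 P8 similar
  -> R4 @ bar 2 tick 0 v(0, 1): C4/D5 M2 untreated
  -> R7 @ bar 5 tick 0 v(1,): B4->F4 leap 6st
  -> R2 @ bar 7 tick 0 v(0, 1): G3/E4 M6 -> A3/A4 P8 similar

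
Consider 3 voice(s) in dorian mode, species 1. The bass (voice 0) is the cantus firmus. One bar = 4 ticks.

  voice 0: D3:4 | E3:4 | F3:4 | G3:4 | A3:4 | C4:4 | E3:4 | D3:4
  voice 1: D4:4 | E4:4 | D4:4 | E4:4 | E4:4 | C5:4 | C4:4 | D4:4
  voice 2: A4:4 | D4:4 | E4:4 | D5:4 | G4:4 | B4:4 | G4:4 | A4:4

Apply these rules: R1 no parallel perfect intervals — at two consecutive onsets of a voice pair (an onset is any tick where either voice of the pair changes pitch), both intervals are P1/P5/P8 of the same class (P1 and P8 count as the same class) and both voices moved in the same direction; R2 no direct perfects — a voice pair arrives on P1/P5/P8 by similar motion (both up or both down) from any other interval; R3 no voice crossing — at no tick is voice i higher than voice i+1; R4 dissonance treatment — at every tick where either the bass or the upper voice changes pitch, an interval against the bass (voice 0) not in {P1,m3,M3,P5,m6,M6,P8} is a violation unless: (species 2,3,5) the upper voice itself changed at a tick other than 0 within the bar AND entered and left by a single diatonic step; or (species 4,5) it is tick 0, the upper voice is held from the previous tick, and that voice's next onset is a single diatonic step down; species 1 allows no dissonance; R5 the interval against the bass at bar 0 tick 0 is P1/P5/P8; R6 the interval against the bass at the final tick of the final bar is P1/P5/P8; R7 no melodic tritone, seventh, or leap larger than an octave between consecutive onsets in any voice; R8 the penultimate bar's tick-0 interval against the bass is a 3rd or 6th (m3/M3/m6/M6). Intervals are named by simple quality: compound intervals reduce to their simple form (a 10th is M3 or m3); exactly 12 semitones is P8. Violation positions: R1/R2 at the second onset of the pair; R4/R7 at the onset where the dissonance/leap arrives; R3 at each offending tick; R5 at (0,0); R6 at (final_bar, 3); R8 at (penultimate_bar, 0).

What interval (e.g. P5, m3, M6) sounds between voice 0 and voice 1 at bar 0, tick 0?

P8

voice 0=D3 voice 1=D4 -> P8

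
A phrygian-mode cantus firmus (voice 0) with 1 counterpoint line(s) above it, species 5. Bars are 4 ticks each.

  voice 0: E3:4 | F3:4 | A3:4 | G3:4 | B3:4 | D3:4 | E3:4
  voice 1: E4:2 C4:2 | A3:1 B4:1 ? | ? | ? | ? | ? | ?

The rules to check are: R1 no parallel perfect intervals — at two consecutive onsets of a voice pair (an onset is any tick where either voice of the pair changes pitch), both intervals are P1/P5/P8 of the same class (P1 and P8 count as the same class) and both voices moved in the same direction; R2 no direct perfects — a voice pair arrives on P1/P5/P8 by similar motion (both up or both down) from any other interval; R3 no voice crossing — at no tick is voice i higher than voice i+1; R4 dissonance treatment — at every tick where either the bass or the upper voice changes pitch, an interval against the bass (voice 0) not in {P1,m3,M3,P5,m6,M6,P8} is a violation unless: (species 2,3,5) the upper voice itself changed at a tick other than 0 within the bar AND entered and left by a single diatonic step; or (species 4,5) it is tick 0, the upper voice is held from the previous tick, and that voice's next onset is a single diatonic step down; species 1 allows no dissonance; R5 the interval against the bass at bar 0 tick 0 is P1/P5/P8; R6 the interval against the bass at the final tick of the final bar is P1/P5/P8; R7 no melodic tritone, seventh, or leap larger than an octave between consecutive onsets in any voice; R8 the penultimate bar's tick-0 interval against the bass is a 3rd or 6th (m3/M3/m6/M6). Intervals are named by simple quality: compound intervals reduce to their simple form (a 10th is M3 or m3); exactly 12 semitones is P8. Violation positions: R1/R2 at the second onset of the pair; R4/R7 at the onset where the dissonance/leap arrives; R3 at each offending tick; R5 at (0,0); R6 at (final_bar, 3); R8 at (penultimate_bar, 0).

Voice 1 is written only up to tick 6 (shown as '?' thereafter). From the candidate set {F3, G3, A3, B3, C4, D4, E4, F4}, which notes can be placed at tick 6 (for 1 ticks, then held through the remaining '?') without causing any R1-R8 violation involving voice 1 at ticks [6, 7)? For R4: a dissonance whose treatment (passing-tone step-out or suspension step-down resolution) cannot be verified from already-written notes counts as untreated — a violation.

F3: violates R7
G3: violates R4,R7
A3: violates R7
B3: violates R4
C4: violates R7
D4: legal
E4: violates R4
F4: violates R7

{D4}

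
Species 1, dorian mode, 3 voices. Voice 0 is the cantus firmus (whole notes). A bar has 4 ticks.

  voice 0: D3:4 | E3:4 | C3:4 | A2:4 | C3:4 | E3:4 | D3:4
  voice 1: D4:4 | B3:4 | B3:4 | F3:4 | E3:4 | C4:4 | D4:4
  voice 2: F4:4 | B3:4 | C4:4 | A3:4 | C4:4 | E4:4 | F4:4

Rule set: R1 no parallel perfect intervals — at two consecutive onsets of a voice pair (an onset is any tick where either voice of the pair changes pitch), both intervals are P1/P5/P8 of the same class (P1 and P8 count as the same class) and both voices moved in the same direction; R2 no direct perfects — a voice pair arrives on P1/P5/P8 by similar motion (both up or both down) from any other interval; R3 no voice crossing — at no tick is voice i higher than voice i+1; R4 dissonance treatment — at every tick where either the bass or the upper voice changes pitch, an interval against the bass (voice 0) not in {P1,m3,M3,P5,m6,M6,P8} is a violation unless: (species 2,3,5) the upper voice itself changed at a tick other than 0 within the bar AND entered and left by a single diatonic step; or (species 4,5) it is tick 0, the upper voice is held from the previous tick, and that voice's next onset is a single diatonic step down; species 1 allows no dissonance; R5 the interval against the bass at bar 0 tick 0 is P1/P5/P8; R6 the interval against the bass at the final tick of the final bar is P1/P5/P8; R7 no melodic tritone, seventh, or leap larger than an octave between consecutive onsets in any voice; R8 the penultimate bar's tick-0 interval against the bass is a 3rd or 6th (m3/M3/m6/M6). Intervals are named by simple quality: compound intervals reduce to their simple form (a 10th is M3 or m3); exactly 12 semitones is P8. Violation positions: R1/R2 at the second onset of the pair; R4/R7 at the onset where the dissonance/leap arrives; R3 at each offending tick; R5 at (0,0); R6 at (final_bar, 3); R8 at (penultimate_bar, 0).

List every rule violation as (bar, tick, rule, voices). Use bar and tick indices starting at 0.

(0, 0, R5, (0, 2))
(1, 0, R2, (1, 2))
(1, 0, R7, (2,))
(2, 0, R4, (0, 1))
(3, 0, R1, (0, 2))
(3, 0, R7, (1,))
(4, 0, R1, (0, 2))
(5, 0, R1, (0, 2))
(5, 0, R8, (0, 2))
(6, 3, R6, (0, 2))

bar 0: v0=D3 v1=D4 v2=F4 downbeat m3
bar 1: v0=E3 v1=B3 v2=B3 downbeat P5
bar 2: v0=C3 v1=B3 v2=C4 downbeat P8
bar 3: v0=A2 v1=F3 v2=A3 downbeat P8
bar 4: v0=C3 v1=E3 v2=C4 downbeat P8
bar 5: v0=E3 v1=C4 v2=E4 downbeat P8
bar 6: v0=D3 v1=D4 v2=F4 downbeat m3
  -> R5 @ bar 0 tick 0 v(0, 2): opens on m3
  -> R2 @ bar 1 tick 0 v(1, 2): D4/F4 m3 -> B3/B3 P1 similar
  -> R7 @ bar 1 tick 0 v(2,): F4->B3 leap 6st
  -> R4 @ bar 2 tick 0 v(0, 1): C3/B3 M7 untreated
  -> R1 @ bar 3 tick 0 v(0, 2): C3/C4 P8 -> A2/A3 P8 similar
  -> R7 @ bar 3 tick 0 v(1,): B3->F3 leap 6st
  -> R1 @ bar 4 tick 0 v(0, 2): A2/A3 P8 -> C3/C4 P8 similar
  -> R1 @ bar 5 tick 0 v(0, 2): C3/C4 P8 -> E3/E4 P8 similar
  -> R8 @ bar 5 tick 0 v(0, 2): penult P8 not 3rd/6th
  -> R6 @ bar 6 tick 3 v(0, 2): closes on m3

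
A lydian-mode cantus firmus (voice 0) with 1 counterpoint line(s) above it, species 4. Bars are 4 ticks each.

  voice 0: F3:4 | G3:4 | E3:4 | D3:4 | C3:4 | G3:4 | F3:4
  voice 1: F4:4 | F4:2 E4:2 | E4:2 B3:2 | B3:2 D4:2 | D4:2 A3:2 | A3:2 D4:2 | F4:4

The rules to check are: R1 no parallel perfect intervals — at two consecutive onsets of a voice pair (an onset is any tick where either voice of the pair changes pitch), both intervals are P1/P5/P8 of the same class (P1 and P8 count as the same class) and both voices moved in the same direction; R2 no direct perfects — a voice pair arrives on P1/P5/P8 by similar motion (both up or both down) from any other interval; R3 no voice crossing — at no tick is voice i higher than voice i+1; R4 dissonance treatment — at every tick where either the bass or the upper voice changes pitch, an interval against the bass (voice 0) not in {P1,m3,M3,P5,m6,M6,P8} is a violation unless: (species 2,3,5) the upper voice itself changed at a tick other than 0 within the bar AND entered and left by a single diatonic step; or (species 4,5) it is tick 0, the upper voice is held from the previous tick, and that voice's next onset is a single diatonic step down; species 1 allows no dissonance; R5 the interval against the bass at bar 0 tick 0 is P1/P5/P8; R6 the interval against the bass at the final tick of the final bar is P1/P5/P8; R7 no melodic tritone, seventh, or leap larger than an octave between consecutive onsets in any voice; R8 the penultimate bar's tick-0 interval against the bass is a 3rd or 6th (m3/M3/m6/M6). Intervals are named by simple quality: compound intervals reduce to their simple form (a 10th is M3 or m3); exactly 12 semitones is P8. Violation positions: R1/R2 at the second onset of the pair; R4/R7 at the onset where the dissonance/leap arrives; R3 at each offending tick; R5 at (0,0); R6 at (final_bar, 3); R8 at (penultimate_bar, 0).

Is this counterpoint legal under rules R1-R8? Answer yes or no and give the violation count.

No (3 violations)

bar 0: v0=F3 v1=F4 (P8)
bar 1: v0=G3 v1=F4 (m7)
bar 2: v0=E3 v1=E4 (P8)
bar 3: v0=D3 v1=B3 (M6)
bar 4: v0=C3 v1=D4 (M2)
bar 5: v0=G3 v1=A3 (M2)
bar 6: v0=F3 v1=F4 (P8)
  R4 @ bar4.0: C3/D4 M2 untreated
  R4 @ bar5.0: G3/A3 M2 untreated
  R8 @ bar5.0: penult M2 not 3rd/6th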